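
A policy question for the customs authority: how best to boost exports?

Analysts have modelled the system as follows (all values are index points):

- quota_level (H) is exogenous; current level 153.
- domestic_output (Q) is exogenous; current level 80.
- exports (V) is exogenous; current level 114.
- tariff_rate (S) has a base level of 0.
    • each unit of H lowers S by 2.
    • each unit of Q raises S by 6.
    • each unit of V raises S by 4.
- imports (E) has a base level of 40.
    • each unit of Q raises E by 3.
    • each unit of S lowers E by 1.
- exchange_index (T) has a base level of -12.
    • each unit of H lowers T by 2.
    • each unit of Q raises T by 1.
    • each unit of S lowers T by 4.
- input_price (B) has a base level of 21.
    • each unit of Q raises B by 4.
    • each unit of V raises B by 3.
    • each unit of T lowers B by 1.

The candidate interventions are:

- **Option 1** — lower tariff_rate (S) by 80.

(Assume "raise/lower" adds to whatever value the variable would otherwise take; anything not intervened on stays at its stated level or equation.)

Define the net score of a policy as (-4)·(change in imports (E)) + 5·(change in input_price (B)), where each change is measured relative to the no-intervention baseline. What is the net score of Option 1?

Baseline:
  H = 153
  Q = 80
  V = 114
  S = 0 − 2·153 + 6·80 + 4·114 = 630
  E = 40 + 3·80 − 630 = -350
  T = -12 − 2·153 + 80 − 4·630 = -2758
  B = 21 + 4·80 + 3·114 − (-2758) = 3441
Option 1 (S − 80):
  H = 153
  Q = 80
  V = 114
  S = 0 − 2·153 + 6·80 + 4·114 (−80 from intervention) = 550
  E = 40 + 3·80 − 550 = -270
  T = -12 − 2·153 + 80 − 4·550 = -2438
  B = 21 + 4·80 + 3·114 − (-2438) = 3121
ΔE = -270 − (-350) = 80; ΔB = 3121 − 3441 = -320
Score = (-4)·80 + 5·(-320) = -1920

-1920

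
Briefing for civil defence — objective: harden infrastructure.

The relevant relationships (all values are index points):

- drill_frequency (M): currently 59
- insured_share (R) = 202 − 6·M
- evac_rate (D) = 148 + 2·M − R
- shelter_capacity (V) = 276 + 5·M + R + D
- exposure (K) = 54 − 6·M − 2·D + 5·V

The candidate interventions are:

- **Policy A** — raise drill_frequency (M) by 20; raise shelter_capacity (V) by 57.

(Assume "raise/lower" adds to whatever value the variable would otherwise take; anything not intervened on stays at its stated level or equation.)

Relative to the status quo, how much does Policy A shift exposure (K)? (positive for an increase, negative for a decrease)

Baseline:
  M = 59
  R = 202 − 6·59 = -152
  D = 148 + 2·59 − (-152) = 418
  V = 276 + 5·59 + (-152) + 418 = 837
  K = 54 − 6·59 − 2·418 + 5·837 = 3049
Policy A (M + 20, V + 57):
  M = 59 + 20 = 79
  R = 202 − 6·79 = -272
  D = 148 + 2·79 − (-272) = 578
  V = 276 + 5·79 + (-272) + 578 (+57 from intervention) = 1034
  K = 54 − 6·79 − 2·578 + 5·1034 = 3594
Change in K: 3594 − 3049 = 545

545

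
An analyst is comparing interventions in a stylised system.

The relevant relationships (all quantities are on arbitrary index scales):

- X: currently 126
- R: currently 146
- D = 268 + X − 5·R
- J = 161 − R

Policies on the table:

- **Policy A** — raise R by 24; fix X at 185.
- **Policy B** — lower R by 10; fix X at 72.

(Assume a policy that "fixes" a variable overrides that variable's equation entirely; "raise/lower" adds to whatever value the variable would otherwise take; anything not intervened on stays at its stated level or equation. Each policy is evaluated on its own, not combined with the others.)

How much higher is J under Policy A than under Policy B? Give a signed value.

Policy A (R + 24, X := 185):
  R = 146 + 24 = 170
  J = 161 − 170 = -9
Policy B (R − 10, X := 72):
  R = 146 − 10 = 136
  J = 161 − 136 = 25
J: -9 − 25 = -34

-34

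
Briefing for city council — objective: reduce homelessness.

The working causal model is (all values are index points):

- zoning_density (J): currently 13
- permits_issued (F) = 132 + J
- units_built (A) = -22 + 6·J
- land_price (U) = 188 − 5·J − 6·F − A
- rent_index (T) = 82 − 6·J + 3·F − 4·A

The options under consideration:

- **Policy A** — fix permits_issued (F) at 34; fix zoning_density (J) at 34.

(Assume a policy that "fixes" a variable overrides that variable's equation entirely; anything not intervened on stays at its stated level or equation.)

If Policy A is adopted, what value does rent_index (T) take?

-748

Policy A (F := 34, J := 34):
  J = 34
  F = 34
  A = -22 + 6·34 = 182
  T = 82 − 6·34 + 3·34 − 4·182 = -748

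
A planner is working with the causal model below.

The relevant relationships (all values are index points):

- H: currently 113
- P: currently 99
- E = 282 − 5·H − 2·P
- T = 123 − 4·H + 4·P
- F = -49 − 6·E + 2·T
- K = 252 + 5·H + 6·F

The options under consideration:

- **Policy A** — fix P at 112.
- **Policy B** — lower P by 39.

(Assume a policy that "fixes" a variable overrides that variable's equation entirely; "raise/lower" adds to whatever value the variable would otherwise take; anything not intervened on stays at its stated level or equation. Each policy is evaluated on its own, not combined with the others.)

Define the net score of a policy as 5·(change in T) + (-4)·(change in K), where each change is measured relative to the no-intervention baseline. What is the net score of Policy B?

Baseline:
  H = 113
  P = 99
  E = 282 − 5·113 − 2·99 = -481
  T = 123 − 4·113 + 4·99 = 67
  F = -49 − 6·(-481) + 2·67 = 2971
  K = 252 + 5·113 + 6·2971 = 18643
Policy B (P − 39):
  H = 113
  P = 99 − 39 = 60
  E = 282 − 5·113 − 2·60 = -403
  T = 123 − 4·113 + 4·60 = -89
  F = -49 − 6·(-403) + 2·(-89) = 2191
  K = 252 + 5·113 + 6·2191 = 13963
ΔT = -89 − 67 = -156; ΔK = 13963 − 18643 = -4680
Score = 5·(-156) + (-4)·(-4680) = 17940

17940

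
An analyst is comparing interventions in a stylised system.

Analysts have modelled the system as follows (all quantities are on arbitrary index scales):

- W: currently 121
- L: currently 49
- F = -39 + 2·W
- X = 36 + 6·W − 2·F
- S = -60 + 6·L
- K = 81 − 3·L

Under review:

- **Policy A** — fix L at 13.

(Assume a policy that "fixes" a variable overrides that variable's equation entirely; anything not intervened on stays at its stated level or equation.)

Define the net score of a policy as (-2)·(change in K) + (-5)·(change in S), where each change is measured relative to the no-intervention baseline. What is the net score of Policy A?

Baseline:
  L = 49
  S = -60 + 6·49 = 234
  K = 81 − 3·49 = -66
Policy A (L := 13):
  L = 13
  S = -60 + 6·13 = 18
  K = 81 − 3·13 = 42
ΔK = 42 − (-66) = 108; ΔS = 18 − 234 = -216
Score = (-2)·108 + (-5)·(-216) = 864

864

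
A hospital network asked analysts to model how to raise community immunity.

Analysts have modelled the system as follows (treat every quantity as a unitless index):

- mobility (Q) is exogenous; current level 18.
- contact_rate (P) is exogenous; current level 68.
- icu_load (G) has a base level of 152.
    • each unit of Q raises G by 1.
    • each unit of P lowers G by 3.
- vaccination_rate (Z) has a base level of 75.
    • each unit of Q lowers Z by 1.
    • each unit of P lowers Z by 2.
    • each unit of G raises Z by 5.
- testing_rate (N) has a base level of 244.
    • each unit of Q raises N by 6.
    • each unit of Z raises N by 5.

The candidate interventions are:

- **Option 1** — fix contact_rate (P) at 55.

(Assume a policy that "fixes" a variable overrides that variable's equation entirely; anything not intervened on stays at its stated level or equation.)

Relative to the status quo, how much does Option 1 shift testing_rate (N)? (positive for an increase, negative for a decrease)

Baseline:
  Q = 18
  P = 68
  G = 152 + 18 − 3·68 = -34
  Z = 75 − 18 − 2·68 + 5·(-34) = -249
  N = 244 + 6·18 + 5·(-249) = -893
Option 1 (P := 55):
  Q = 18
  P = 55
  G = 152 + 18 − 3·55 = 5
  Z = 75 − 18 − 2·55 + 5·5 = -28
  N = 244 + 6·18 + 5·(-28) = 212
Change in N: 212 − (-893) = 1105

1105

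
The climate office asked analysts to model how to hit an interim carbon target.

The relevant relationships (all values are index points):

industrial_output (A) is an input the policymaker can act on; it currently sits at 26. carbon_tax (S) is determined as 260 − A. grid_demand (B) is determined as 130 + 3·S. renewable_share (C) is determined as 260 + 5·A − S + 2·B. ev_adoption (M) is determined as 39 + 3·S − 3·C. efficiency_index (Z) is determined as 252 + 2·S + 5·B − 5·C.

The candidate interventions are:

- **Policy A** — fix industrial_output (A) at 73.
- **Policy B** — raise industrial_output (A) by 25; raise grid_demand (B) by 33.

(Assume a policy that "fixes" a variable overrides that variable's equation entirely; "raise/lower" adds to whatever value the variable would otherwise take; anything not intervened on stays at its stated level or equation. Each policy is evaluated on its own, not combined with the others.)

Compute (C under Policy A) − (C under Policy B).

Policy A (A := 73):
  A = 73
  S = 260 − 73 = 187
  B = 130 + 3·187 = 691
  C = 260 + 5·73 − 187 + 2·691 = 1820
Policy B (A + 25, B + 33):
  A = 26 + 25 = 51
  S = 260 − 51 = 209
  B = 130 + 3·209 (+33 from intervention) = 790
  C = 260 + 5·51 − 209 + 2·790 = 1886
C: 1820 − 1886 = -66

-66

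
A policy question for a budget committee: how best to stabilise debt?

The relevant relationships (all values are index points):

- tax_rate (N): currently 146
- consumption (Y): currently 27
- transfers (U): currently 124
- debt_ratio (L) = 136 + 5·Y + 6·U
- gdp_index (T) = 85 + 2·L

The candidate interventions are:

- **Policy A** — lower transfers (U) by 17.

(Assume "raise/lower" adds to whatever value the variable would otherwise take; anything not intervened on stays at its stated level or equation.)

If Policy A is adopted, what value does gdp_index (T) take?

1911

Policy A (U − 17):
  Y = 27
  U = 124 − 17 = 107
  L = 136 + 5·27 + 6·107 = 913
  T = 85 + 2·913 = 1911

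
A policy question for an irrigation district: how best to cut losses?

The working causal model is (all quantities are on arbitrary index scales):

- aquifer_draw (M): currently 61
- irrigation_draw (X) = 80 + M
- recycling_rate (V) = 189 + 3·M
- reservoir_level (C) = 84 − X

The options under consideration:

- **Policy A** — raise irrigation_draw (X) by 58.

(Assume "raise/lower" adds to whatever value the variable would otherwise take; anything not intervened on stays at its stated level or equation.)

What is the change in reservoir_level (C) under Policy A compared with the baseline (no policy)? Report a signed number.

Baseline:
  M = 61
  X = 80 + 61 = 141
  C = 84 − 141 = -57
Policy A (X + 58):
  M = 61
  X = 80 + 61 (+58 from intervention) = 199
  C = 84 − 199 = -115
Change in C: -115 − (-57) = -58

-58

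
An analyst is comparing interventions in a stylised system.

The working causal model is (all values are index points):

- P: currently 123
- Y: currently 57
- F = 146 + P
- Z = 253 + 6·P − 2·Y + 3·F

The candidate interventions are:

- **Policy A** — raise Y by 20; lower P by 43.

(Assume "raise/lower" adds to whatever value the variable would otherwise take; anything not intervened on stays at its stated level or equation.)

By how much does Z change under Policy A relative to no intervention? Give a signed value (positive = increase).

-427

Baseline:
  P = 123
  Y = 57
  F = 146 + 123 = 269
  Z = 253 + 6·123 − 2·57 + 3·269 = 1684
Policy A (Y + 20, P − 43):
  P = 123 − 43 = 80
  Y = 57 + 20 = 77
  F = 146 + 80 = 226
  Z = 253 + 6·80 − 2·77 + 3·226 = 1257
Change in Z: 1257 − 1684 = -427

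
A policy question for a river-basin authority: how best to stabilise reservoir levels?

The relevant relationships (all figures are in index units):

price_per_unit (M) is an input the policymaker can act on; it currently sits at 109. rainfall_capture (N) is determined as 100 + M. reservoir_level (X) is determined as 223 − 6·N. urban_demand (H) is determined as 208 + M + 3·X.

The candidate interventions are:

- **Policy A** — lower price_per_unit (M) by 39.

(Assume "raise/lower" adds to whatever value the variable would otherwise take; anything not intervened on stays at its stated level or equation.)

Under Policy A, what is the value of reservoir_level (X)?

Policy A (M − 39):
  M = 109 − 39 = 70
  N = 100 + 70 = 170
  X = 223 − 6·170 = -797

-797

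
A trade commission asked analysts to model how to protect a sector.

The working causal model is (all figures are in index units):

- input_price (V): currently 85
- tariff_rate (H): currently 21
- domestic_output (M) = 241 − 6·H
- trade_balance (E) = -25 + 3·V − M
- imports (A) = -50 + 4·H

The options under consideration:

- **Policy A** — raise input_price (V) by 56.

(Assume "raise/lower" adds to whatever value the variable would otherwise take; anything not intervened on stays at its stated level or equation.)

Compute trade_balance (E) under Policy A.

283

Policy A (V + 56):
  V = 85 + 56 = 141
  H = 21
  M = 241 − 6·21 = 115
  E = -25 + 3·141 − 115 = 283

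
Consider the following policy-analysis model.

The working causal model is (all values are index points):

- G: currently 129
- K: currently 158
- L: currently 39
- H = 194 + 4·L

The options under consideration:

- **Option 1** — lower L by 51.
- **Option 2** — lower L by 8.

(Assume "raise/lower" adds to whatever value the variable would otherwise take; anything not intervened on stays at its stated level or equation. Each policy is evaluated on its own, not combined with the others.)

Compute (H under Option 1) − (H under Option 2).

-172

Option 1 (L − 51):
  L = 39 − 51 = -12
  H = 194 + 4·(-12) = 146
Option 2 (L − 8):
  L = 39 − 8 = 31
  H = 194 + 4·31 = 318
H: 146 − 318 = -172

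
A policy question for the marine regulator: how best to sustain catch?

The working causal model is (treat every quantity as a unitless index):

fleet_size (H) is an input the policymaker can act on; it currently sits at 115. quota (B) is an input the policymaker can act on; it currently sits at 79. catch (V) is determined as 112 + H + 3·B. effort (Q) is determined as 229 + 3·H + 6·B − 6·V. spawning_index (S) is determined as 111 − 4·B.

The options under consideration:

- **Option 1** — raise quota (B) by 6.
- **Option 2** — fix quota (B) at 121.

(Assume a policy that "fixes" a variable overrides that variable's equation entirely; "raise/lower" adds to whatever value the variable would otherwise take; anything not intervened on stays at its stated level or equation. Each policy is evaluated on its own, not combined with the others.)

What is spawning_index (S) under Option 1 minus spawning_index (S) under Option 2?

144

Option 1 (B + 6):
  B = 79 + 6 = 85
  S = 111 − 4·85 = -229
Option 2 (B := 121):
  B = 121
  S = 111 − 4·121 = -373
S: -229 − (-373) = 144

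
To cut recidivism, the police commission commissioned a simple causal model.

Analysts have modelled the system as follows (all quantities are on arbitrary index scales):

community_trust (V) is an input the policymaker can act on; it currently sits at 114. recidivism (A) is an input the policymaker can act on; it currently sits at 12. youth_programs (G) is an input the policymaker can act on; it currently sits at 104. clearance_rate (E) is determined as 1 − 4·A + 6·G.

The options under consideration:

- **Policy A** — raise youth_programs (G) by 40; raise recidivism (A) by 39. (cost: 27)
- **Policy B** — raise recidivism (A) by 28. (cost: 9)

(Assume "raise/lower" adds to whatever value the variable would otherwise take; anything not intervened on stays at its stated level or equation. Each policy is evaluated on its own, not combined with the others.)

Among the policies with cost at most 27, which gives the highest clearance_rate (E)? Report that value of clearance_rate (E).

Policy A (G + 40, A + 39):
  A = 12 + 39 = 51
  G = 104 + 40 = 144
  E = 1 − 4·51 + 6·144 = 661
Policy B (A + 28):
  A = 12 + 28 = 40
  G = 104
  E = 1 − 4·40 + 6·104 = 465
Comparing — Policy A: E=661, Policy B: E=465. Highest is 661 (Policy A).

661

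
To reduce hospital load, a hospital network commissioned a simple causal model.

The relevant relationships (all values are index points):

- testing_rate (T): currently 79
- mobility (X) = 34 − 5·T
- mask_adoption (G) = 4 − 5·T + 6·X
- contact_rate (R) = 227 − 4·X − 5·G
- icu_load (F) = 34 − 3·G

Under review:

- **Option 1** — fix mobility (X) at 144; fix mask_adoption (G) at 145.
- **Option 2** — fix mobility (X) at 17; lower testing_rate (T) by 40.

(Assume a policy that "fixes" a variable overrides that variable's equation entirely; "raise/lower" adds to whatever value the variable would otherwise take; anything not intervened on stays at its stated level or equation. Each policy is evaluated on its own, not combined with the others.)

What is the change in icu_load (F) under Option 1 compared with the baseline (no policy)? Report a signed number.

Baseline:
  T = 79
  X = 34 − 5·79 = -361
  G = 4 − 5·79 + 6·(-361) = -2557
  F = 34 − 3·(-2557) = 7705
Option 1 (X := 144, G := 145):
  T = 79
  X = 144
  G = 145
  F = 34 − 3·145 = -401
Change in F: -401 − 7705 = -8106

-8106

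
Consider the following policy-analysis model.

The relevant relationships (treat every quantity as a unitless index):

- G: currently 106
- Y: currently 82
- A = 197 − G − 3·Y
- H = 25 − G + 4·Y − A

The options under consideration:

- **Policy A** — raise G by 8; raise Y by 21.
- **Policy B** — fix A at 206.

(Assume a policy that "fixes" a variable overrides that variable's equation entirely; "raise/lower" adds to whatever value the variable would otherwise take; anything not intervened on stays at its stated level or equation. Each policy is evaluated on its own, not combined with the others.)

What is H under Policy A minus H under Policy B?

Policy A (G + 8, Y + 21):
  G = 106 + 8 = 114
  Y = 82 + 21 = 103
  A = 197 − 114 − 3·103 = -226
  H = 25 − 114 + 4·103 − (-226) = 549
Policy B (A := 206):
  G = 106
  Y = 82
  A = 206
  H = 25 − 106 + 4·82 − 206 = 41
H: 549 − 41 = 508

508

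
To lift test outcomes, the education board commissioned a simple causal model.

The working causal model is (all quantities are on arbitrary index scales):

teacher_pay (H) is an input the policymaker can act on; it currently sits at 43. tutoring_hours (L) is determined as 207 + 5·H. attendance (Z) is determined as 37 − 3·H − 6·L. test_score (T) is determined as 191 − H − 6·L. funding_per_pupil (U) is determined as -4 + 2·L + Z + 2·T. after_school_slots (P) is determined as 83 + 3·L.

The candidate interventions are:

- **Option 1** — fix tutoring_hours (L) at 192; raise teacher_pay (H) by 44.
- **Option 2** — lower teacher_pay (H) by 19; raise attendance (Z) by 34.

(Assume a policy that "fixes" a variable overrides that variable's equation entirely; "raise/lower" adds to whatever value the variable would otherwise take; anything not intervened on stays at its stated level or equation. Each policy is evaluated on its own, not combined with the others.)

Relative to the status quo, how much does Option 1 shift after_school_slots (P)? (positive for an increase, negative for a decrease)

Baseline:
  H = 43
  L = 207 + 5·43 = 422
  P = 83 + 3·422 = 1349
Option 1 (L := 192, H + 44):
  H = 43 + 44 = 87
  L = 192
  P = 83 + 3·192 = 659
Change in P: 659 − 1349 = -690

-690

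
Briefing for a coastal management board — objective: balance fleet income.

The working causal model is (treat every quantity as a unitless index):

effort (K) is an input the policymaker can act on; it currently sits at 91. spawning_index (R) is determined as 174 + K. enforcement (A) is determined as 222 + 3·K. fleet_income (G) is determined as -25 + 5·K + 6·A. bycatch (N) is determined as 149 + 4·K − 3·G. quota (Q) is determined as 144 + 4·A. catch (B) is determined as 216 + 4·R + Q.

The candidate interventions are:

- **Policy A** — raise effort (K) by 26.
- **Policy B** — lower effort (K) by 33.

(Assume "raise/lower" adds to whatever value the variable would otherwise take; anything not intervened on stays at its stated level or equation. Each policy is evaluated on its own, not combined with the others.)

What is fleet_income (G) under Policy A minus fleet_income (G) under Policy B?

1357

Policy A (K + 26):
  K = 91 + 26 = 117
  A = 222 + 3·117 = 573
  G = -25 + 5·117 + 6·573 = 3998
Policy B (K − 33):
  K = 91 − 33 = 58
  A = 222 + 3·58 = 396
  G = -25 + 5·58 + 6·396 = 2641
G: 3998 − 2641 = 1357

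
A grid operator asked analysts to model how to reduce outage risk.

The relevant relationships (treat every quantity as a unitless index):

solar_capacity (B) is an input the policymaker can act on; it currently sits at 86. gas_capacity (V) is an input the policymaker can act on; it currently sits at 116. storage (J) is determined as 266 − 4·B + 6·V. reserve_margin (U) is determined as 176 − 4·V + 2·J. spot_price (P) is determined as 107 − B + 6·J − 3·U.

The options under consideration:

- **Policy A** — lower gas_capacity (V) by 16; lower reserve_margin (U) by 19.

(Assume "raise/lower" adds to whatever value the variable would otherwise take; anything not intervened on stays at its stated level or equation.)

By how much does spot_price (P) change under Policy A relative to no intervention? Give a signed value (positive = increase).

Baseline:
  B = 86
  V = 116
  J = 266 − 4·86 + 6·116 = 618
  U = 176 − 4·116 + 2·618 = 948
  P = 107 − 86 + 6·618 − 3·948 = 885
Policy A (V − 16, U − 19):
  B = 86
  V = 116 − 16 = 100
  J = 266 − 4·86 + 6·100 = 522
  U = 176 − 4·100 + 2·522 (−19 from intervention) = 801
  P = 107 − 86 + 6·522 − 3·801 = 750
Change in P: 750 − 885 = -135

-135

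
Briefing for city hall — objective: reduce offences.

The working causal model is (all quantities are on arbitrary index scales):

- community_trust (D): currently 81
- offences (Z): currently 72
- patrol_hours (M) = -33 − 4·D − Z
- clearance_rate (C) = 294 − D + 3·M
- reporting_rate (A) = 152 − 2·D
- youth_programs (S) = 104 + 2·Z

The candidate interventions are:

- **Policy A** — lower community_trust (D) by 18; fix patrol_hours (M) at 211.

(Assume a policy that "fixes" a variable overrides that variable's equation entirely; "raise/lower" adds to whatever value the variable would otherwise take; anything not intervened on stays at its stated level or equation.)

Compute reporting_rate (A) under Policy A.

26

Policy A (D − 18, M := 211):
  D = 81 − 18 = 63
  A = 152 − 2·63 = 26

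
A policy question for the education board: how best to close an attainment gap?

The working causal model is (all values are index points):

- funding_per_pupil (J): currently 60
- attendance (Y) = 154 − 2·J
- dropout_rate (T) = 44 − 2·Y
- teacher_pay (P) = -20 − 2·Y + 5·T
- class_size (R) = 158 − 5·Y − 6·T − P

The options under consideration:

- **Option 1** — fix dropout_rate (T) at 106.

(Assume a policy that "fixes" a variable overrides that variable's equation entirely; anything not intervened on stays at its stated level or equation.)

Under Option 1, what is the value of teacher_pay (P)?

Option 1 (T := 106):
  J = 60
  Y = 154 − 2·60 = 34
  T = 106
  P = -20 − 2·34 + 5·106 = 442

442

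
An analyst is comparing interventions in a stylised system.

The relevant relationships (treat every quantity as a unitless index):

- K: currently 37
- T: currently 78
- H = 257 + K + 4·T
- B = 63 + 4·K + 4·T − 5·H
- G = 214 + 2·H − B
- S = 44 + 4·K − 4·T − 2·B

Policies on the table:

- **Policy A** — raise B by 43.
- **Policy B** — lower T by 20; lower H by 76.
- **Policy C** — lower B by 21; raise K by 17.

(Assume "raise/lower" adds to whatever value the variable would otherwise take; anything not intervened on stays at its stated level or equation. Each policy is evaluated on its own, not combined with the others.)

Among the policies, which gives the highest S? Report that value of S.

5038

Policy A (B + 43):
  K = 37
  T = 78
  H = 257 + 37 + 4·78 = 606
  B = 63 + 4·37 + 4·78 − 5·606 (+43 from intervention) = -2464
  S = 44 + 4·37 − 4·78 − 2·(-2464) = 4808
Policy B (T − 20, H − 76):
  K = 37
  T = 78 − 20 = 58
  H = 257 + 37 + 4·58 (−76 from intervention) = 450
  B = 63 + 4·37 + 4·58 − 5·450 = -1807
  S = 44 + 4·37 − 4·58 − 2·(-1807) = 3574
Policy C (B − 21, K + 17):
  K = 37 + 17 = 54
  T = 78
  H = 257 + 54 + 4·78 = 623
  B = 63 + 4·54 + 4·78 − 5·623 (−21 from intervention) = -2545
  S = 44 + 4·54 − 4·78 − 2·(-2545) = 5038
Comparing — Policy A: S=4808, Policy B: S=3574, Policy C: S=5038. Highest is 5038 (Policy C).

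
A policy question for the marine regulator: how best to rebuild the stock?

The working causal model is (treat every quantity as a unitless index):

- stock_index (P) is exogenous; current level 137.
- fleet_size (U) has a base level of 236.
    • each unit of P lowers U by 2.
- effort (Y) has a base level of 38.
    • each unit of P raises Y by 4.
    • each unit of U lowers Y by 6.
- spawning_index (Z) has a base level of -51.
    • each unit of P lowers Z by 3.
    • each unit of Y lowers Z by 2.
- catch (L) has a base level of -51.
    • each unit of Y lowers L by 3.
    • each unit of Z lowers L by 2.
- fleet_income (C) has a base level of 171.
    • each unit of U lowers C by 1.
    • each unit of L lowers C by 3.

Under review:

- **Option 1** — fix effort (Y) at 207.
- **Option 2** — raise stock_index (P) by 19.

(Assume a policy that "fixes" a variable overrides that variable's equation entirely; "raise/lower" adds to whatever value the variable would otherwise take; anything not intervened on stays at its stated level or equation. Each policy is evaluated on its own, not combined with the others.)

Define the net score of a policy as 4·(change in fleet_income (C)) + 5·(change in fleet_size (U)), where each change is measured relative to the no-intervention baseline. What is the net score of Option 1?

Baseline:
  P = 137
  U = 236 − 2·137 = -38
  Y = 38 + 4·137 − 6·(-38) = 814
  Z = -51 − 3·137 − 2·814 = -2090
  L = -51 − 3·814 − 2·(-2090) = 1687
  C = 171 − (-38) − 3·1687 = -4852
Option 1 (Y := 207):
  P = 137
  U = 236 − 2·137 = -38
  Y = 207
  Z = -51 − 3·137 − 2·207 = -876
  L = -51 − 3·207 − 2·(-876) = 1080
  C = 171 − (-38) − 3·1080 = -3031
ΔC = -3031 − (-4852) = 1821; ΔU = -38 − (-38) = 0
Score = 4·1821 + 5·0 = 7284

7284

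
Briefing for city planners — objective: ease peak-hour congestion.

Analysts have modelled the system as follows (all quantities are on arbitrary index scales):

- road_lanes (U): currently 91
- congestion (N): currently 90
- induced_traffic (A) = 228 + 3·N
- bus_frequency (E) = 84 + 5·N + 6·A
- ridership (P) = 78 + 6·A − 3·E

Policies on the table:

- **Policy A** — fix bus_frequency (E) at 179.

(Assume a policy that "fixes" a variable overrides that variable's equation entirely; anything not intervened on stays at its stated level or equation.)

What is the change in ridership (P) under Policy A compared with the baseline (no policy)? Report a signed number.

10029

Baseline:
  N = 90
  A = 228 + 3·90 = 498
  E = 84 + 5·90 + 6·498 = 3522
  P = 78 + 6·498 − 3·3522 = -7500
Policy A (E := 179):
  N = 90
  A = 228 + 3·90 = 498
  E = 179
  P = 78 + 6·498 − 3·179 = 2529
Change in P: 2529 − (-7500) = 10029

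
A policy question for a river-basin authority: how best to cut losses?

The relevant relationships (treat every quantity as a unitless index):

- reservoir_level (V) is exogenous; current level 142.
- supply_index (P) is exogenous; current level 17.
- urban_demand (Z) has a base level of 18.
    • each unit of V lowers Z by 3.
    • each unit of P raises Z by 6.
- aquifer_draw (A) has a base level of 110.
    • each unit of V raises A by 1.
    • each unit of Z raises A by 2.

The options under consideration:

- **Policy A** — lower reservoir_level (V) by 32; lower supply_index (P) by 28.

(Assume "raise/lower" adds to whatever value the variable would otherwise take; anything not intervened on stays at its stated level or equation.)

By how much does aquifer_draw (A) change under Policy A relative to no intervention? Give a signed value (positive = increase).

Baseline:
  V = 142
  P = 17
  Z = 18 − 3·142 + 6·17 = -306
  A = 110 + 142 + 2·(-306) = -360
Policy A (V − 32, P − 28):
  V = 142 − 32 = 110
  P = 17 − 28 = -11
  Z = 18 − 3·110 + 6·(-11) = -378
  A = 110 + 110 + 2·(-378) = -536
Change in A: -536 − (-360) = -176

-176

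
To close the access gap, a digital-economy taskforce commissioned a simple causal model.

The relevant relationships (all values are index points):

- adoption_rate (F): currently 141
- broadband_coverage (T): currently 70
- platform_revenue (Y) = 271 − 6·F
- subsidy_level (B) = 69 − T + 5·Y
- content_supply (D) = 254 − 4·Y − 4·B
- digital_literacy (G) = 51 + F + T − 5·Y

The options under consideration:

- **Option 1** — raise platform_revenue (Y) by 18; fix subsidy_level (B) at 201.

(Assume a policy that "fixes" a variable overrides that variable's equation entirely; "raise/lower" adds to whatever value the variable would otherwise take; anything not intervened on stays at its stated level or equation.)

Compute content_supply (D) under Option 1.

Option 1 (Y + 18, B := 201):
  F = 141
  T = 70
  Y = 271 − 6·141 (+18 from intervention) = -557
  B = 201
  D = 254 − 4·(-557) − 4·201 = 1678

1678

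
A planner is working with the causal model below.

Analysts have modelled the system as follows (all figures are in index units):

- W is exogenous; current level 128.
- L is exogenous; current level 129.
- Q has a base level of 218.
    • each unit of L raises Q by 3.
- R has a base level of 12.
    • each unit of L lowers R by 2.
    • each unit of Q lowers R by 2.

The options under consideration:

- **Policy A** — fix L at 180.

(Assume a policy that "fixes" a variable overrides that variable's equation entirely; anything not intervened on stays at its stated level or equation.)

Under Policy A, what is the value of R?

-1864

Policy A (L := 180):
  L = 180
  Q = 218 + 3·180 = 758
  R = 12 − 2·180 − 2·758 = -1864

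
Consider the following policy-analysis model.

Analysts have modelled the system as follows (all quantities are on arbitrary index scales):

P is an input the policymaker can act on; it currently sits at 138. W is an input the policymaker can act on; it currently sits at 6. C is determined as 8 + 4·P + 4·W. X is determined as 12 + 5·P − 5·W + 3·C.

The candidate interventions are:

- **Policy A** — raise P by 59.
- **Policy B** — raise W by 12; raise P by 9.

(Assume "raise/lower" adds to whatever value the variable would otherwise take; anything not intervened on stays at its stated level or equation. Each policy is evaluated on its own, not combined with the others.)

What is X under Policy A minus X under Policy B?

Policy A (P + 59):
  P = 138 + 59 = 197
  W = 6
  C = 8 + 4·197 + 4·6 = 820
  X = 12 + 5·197 − 5·6 + 3·820 = 3427
Policy B (W + 12, P + 9):
  P = 138 + 9 = 147
  W = 6 + 12 = 18
  C = 8 + 4·147 + 4·18 = 668
  X = 12 + 5·147 − 5·18 + 3·668 = 2661
X: 3427 − 2661 = 766

766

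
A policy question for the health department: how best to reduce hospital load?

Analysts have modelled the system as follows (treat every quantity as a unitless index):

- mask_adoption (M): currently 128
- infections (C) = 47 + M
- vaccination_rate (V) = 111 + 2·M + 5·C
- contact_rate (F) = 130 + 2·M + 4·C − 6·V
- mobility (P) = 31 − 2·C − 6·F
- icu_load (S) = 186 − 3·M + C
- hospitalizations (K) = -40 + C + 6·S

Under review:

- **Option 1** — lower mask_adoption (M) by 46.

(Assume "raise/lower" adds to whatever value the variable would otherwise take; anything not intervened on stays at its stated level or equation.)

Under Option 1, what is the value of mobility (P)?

28033

Option 1 (M − 46):
  M = 128 − 46 = 82
  C = 47 + 82 = 129
  V = 111 + 2·82 + 5·129 = 920
  F = 130 + 2·82 + 4·129 − 6·920 = -4710
  P = 31 − 2·129 − 6·(-4710) = 28033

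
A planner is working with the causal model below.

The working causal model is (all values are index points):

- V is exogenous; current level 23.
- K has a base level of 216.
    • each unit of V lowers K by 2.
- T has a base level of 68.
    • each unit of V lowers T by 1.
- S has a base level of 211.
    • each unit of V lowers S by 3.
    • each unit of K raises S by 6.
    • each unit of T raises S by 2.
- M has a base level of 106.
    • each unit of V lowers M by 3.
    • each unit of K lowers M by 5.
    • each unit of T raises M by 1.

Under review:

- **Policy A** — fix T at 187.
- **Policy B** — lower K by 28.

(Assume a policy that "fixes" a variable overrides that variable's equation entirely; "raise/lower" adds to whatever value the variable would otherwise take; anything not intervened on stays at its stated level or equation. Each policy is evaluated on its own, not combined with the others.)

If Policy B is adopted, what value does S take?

1084

Policy B (K − 28):
  V = 23
  K = 216 − 2·23 (−28 from intervention) = 142
  T = 68 − 23 = 45
  S = 211 − 3·23 + 6·142 + 2·45 = 1084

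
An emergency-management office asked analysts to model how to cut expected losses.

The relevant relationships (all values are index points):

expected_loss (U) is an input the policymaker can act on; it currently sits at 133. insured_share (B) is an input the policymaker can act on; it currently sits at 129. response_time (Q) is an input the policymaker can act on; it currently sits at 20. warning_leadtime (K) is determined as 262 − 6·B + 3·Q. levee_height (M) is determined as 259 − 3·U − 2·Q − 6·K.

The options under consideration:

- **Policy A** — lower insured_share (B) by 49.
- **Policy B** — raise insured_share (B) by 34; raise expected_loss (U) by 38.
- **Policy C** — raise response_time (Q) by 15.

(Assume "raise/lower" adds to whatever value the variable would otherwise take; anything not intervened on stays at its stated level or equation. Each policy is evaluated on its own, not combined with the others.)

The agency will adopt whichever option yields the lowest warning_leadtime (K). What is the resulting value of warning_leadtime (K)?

Policy A (B − 49):
  B = 129 − 49 = 80
  Q = 20
  K = 262 − 6·80 + 3·20 = -158
Policy B (B + 34, U + 38):
  B = 129 + 34 = 163
  Q = 20
  K = 262 − 6·163 + 3·20 = -656
Policy C (Q + 15):
  B = 129
  Q = 20 + 15 = 35
  K = 262 − 6·129 + 3·35 = -407
Comparing — Policy A: K=-158, Policy B: K=-656, Policy C: K=-407. Lowest is -656 (Policy B).

-656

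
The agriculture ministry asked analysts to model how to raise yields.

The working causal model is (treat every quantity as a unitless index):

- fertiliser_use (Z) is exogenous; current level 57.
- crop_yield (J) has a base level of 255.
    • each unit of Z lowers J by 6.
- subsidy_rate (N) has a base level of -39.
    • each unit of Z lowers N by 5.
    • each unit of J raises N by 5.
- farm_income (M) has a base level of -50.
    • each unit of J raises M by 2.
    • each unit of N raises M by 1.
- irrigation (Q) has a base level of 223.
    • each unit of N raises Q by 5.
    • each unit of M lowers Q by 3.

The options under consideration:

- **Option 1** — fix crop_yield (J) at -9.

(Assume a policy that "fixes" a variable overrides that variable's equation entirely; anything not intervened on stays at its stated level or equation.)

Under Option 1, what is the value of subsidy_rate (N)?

-369

Option 1 (J := -9):
  Z = 57
  J = -9
  N = -39 − 5·57 + 5·(-9) = -369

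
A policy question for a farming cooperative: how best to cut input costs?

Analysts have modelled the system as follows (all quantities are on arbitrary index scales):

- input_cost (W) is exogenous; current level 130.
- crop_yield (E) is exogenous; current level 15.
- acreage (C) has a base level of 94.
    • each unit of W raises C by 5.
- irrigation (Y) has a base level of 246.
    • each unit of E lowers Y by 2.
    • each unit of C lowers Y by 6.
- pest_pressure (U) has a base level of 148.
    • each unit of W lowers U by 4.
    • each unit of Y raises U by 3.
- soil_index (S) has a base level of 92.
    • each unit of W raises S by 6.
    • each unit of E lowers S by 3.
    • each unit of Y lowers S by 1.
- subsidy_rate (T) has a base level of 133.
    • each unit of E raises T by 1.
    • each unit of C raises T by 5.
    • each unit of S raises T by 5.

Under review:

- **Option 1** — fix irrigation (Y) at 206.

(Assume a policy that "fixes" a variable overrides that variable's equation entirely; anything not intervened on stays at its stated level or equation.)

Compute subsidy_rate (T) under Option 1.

Option 1 (Y := 206):
  W = 130
  E = 15
  C = 94 + 5·130 = 744
  Y = 206
  S = 92 + 6·130 − 3·15 − 206 = 621
  T = 133 + 15 + 5·744 + 5·621 = 6973

6973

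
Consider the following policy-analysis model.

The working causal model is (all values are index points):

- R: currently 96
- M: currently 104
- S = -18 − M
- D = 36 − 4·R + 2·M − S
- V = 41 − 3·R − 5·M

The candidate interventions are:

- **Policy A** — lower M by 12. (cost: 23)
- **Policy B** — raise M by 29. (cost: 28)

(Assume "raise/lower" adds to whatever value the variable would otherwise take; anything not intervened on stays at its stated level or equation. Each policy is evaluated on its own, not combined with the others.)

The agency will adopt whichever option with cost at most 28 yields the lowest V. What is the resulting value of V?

-912

Policy A (M − 12):
  R = 96
  M = 104 − 12 = 92
  V = 41 − 3·96 − 5·92 = -707
Policy B (M + 29):
  R = 96
  M = 104 + 29 = 133
  V = 41 − 3·96 − 5·133 = -912
Comparing — Policy A: V=-707, Policy B: V=-912. Lowest is -912 (Policy B).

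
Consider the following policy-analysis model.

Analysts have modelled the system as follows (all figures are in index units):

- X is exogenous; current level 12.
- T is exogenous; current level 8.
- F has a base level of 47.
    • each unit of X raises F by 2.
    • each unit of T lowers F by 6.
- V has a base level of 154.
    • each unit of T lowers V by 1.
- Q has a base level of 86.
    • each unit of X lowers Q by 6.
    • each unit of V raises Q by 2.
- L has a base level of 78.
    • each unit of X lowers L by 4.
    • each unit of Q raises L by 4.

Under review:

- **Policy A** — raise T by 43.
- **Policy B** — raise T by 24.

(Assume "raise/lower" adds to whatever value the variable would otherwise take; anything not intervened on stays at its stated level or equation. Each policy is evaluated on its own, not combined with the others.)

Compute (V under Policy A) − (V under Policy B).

Policy A (T + 43):
  T = 8 + 43 = 51
  V = 154 − 51 = 103
Policy B (T + 24):
  T = 8 + 24 = 32
  V = 154 − 32 = 122
V: 103 − 122 = -19

-19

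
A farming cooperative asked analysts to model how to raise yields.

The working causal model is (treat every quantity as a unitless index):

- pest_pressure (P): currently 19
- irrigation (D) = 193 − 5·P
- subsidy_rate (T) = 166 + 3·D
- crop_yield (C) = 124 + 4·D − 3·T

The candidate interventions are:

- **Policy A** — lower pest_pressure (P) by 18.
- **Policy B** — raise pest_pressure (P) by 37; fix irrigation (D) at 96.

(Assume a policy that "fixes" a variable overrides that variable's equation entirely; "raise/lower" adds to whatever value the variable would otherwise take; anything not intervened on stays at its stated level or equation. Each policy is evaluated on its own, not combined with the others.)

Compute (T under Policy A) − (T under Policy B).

276

Policy A (P − 18):
  P = 19 − 18 = 1
  D = 193 − 5·1 = 188
  T = 166 + 3·188 = 730
Policy B (P + 37, D := 96):
  P = 19 + 37 = 56
  D = 96
  T = 166 + 3·96 = 454
T: 730 − 454 = 276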